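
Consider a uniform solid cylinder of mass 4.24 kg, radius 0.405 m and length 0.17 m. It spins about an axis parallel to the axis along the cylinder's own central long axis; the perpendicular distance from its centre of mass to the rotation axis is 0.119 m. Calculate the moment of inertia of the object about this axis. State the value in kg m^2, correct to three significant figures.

I_cm = (1/2)MR² = (1/2)(4.24)(0.405)² = 0.34773 kg m^2; centre at d = 0.119 m, so I = I_cm + Md² gives I = 0.34773 + (4.24)(0.119)² = 0.40778 kg m^2.

0.408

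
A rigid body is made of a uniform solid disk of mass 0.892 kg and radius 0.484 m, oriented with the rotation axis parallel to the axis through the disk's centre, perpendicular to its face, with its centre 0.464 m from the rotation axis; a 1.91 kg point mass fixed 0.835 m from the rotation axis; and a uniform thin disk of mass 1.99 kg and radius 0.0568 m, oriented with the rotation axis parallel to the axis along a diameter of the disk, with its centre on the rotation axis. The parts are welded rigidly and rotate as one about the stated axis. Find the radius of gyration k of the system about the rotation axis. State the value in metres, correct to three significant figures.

Solid disk: I_cm = (1/2)MR² = (1/2)(0.892)(0.484)² = 0.10448 kg·m²; centre at d = 0.464 m, so I = I_cm + Md² gives I = 0.10448 + (0.892)(0.464)² = 0.29652 kg·m².
Point mass: I_cm = 0; centre at d = 0.835 m, so I = I_cm + Md² gives I = 0 + (1.91)(0.835)² = 1.3317 kg·m².
Thin disk: I_cm = (1/4)MR² = (1/4)(1.99)(0.0568)² = 0.0016051 kg·m²; axis through the centre, so I = 0.0016051 kg·m².
Total I = 1.6298 kg·m²; total mass M = 4.792 kg.
k = √(I/M) = √(1.6298/4.792) = 0.58319 m.

0.583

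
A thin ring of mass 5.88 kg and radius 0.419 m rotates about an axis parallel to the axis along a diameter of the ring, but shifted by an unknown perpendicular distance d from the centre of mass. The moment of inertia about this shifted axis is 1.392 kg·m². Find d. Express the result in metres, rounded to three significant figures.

About the centre-of-mass axis, I_cm = (1/2)MR² = (1/2)(5.88)(0.419)² = 0.51615 kg·m².
Parallel axis theorem: I = I_cm + Md², so Md² = 1.392 − 0.51615 = 0.87585 kg·m².
d = √(0.87585 / 5.88) = 0.38595 m.

0.386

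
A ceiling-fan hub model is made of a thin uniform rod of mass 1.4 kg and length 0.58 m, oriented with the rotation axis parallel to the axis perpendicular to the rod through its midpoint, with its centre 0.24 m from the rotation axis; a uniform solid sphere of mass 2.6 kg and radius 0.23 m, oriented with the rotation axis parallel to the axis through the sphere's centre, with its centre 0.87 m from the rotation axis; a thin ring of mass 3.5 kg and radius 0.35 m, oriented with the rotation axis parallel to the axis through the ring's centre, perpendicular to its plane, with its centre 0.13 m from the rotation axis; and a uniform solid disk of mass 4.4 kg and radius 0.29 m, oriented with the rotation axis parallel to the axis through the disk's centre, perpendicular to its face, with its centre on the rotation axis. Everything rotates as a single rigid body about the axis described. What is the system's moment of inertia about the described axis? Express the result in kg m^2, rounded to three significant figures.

2.82

Thin rod: I_cm = (1/12)ML² = (1/12)(1.4)(0.58)² = 0.039247 kg m^2; centre at d = 0.24 m, so I = I_cm + Md² gives I = 0.039247 + (1.4)(0.24)² = 0.11989 kg m^2.
Solid sphere: I_cm = (2/5)MR² = (2/5)(2.6)(0.23)² = 0.055016 kg m^2; centre at d = 0.87 m, so I = I_cm + Md² gives I = 0.055016 + (2.6)(0.87)² = 2.023 kg m^2.
Thin ring: I_cm = MR² = (3.5)(0.35)² = 0.42875 kg m^2; centre at d = 0.13 m, so I = I_cm + Md² gives I = 0.42875 + (3.5)(0.13)² = 0.4879 kg m^2.
Solid disk: I_cm = (1/2)MR² = (1/2)(4.4)(0.29)² = 0.18502 kg m^2; axis through the centre, so I = 0.18502 kg m^2.
Total I = 0.11989 + 2.023 + 0.4879 + 0.18502 = 2.8158 kg m^2.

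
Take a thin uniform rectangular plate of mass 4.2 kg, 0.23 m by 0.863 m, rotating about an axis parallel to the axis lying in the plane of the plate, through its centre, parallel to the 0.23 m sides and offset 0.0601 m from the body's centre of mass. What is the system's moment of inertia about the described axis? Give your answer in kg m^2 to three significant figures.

I_cm = (1/12)Mb² = (1/12)(4.2)(0.863)² = 0.26067 kg m^2; centre at d = 0.0601 m, so the parallel axis theorem gives I = 0.26067 + (4.2)(0.0601)² = 0.27584 kg m^2.

0.276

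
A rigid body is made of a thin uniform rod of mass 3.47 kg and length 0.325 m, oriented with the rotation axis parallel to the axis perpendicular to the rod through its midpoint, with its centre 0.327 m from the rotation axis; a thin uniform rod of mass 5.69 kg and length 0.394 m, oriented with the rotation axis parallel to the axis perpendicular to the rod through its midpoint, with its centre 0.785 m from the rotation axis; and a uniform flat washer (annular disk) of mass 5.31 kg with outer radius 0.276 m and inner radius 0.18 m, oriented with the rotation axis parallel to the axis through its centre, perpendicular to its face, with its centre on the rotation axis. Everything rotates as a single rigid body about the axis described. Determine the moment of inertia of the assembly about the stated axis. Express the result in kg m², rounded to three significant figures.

Thin rod: I_cm = (1/12)ML² = (1/12)(3.47)(0.325)² = 0.030543 kg m²; centre at d = 0.327 m, so the parallel axis theorem gives I = 0.030543 + (3.47)(0.327)² = 0.40159 kg m².
Thin rod: I_cm = (1/12)ML² = (1/12)(5.69)(0.394)² = 0.073608 kg m²; centre at d = 0.785 m, so the parallel axis theorem gives I = 0.073608 + (5.69)(0.785)² = 3.5799 kg m².
Annular disk: I_cm = (1/2)M(R²+r²) = (1/2)(5.31)[(0.276)² + (0.18)²] = 0.28827 kg m²; axis through the centre, so I = 0.28827 kg m².
Total I = 0.40159 + 3.5799 + 0.28827 = 4.2698 kg m².

4.27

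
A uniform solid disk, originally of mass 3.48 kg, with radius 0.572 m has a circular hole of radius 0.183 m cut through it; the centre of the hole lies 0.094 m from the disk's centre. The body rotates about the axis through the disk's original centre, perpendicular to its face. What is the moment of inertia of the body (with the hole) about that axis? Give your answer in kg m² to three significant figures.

0.560

Unpierced body about its centre: I₀ = (1/2)MR² = (1/2)(3.48)(0.572)² = 0.5693 kg m².
The removed disk has mass m = M·(r/R)² = (3.48)(0.183/0.572)² = 0.3562 kg (same uniform areal density).
Its moment of inertia about the rotation axis (parallel-axis theorem): I_hole = (1/2)mr² + md² = (1/2)(0.3562)(0.183)² + (0.3562)(0.094)² = 0.0091117 kg m².
Treating the hole as negative mass, I = I₀ − I_hole = 0.5693 − 0.0091117 = 0.56019 kg m².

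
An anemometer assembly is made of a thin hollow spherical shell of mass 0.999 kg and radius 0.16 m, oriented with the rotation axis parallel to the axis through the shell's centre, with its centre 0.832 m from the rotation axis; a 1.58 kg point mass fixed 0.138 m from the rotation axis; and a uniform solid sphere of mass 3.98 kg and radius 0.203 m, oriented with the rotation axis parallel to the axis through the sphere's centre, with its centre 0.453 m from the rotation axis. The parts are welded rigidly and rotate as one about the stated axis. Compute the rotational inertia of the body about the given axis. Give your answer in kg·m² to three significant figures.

Spherical shell: I_cm = (2/3)MR² = (2/3)(0.999)(0.16)² = 0.01705 kg·m²; centre at d = 0.832 m, so the parallel axis theorem gives I = 0.01705 + (0.999)(0.832)² = 0.70858 kg·m².
Point mass: I_cm = 0; centre at d = 0.138 m, so the parallel axis theorem gives I = 0 + (1.58)(0.138)² = 0.03009 kg·m².
Solid sphere: I_cm = (2/5)MR² = (2/5)(3.98)(0.203)² = 0.065605 kg·m²; centre at d = 0.453 m, so the parallel axis theorem gives I = 0.065605 + (3.98)(0.453)² = 0.88234 kg·m².
Total I = 0.70858 + 0.03009 + 0.88234 = 1.621 kg·m².

1.62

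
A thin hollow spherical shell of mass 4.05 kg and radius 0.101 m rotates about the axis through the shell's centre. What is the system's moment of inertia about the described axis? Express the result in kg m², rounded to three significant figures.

0.0275

I_cm = (2/3)MR² = (2/3)(4.05)(0.101)² = 0.027543 kg m²; axis through the centre, so I = 0.027543 kg m².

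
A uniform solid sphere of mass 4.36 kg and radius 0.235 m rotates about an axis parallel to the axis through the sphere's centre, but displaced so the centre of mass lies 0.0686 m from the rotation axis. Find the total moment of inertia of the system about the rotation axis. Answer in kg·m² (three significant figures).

0.117

I_cm = (2/5)MR² = (2/5)(4.36)(0.235)² = 0.096312 kg·m²; centre at d = 0.0686 m, so I = I_cm + Md² gives I = 0.096312 + (4.36)(0.0686)² = 0.11683 kg·m².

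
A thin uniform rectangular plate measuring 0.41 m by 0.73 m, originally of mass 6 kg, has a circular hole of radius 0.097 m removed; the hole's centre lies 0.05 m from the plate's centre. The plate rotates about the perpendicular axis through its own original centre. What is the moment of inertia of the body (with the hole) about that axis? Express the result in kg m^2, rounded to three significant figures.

0.346

Unpierced body about its centre: I₀ = (1/12)M(a²+b²) = (1/12)(6)[(0.41)² + (0.73)²] = 0.3505 kg m^2.
The removed disk has mass m = M·πr²/(ab) = (6)·π(0.097)²/(0.41·0.73) = 0.59257 kg (same uniform areal density).
Its moment of inertia about the rotation axis (parallel-axis theorem): I_hole = (1/2)mr² + md² = (1/2)(0.59257)(0.097)² + (0.59257)(0.05)² = 0.0042692 kg m^2.
Treating the hole as negative mass, I = I₀ − I_hole = 0.3505 − 0.0042692 = 0.34623 kg m^2.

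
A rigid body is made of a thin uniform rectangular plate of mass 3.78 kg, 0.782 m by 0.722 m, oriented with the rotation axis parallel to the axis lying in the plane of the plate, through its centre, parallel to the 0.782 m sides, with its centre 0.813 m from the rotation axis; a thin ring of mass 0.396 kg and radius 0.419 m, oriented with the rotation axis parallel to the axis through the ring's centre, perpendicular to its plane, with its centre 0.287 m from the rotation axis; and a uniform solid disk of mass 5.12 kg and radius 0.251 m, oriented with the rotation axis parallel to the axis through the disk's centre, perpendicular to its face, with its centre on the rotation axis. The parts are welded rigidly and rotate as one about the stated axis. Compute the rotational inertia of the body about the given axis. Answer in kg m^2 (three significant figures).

2.93

Rectangular plate: I_cm = (1/12)Mb² = (1/12)(3.78)(0.722)² = 0.1642 kg m^2; centre at d = 0.813 m, so I = I_cm + Md² gives I = 0.1642 + (3.78)(0.813)² = 2.6627 kg m^2.
Thin ring: I_cm = MR² = (0.396)(0.419)² = 0.069522 kg m^2; centre at d = 0.287 m, so I = I_cm + Md² gives I = 0.069522 + (0.396)(0.287)² = 0.10214 kg m^2.
Solid disk: I_cm = (1/2)MR² = (1/2)(5.12)(0.251)² = 0.16128 kg m^2; axis through the centre, so I = 0.16128 kg m^2.
Total I = 2.6627 + 0.10214 + 0.16128 = 2.9261 kg m^2.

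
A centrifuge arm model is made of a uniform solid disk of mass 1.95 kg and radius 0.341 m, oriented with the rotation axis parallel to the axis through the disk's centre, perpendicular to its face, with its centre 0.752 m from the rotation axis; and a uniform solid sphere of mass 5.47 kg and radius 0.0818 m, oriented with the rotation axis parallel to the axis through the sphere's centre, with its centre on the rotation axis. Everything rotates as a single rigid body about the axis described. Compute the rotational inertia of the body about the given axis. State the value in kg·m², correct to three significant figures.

1.23

Solid disk: I_cm = (1/2)MR² = (1/2)(1.95)(0.341)² = 0.11337 kg·m²; centre at d = 0.752 m, so the parallel axis theorem gives I = 0.11337 + (1.95)(0.752)² = 1.2161 kg·m².
Solid sphere: I_cm = (2/5)MR² = (2/5)(5.47)(0.0818)² = 0.01464 kg·m²; axis through the centre, so I = 0.01464 kg·m².
Total I = 1.2161 + 0.01464 = 1.2307 kg·m².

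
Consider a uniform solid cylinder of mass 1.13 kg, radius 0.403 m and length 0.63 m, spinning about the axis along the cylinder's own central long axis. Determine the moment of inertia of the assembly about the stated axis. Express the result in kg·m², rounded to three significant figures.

0.0918

I_cm = (1/2)MR² = (1/2)(1.13)(0.403)² = 0.091761 kg·m²; axis through the centre, so I = 0.091761 kg·m².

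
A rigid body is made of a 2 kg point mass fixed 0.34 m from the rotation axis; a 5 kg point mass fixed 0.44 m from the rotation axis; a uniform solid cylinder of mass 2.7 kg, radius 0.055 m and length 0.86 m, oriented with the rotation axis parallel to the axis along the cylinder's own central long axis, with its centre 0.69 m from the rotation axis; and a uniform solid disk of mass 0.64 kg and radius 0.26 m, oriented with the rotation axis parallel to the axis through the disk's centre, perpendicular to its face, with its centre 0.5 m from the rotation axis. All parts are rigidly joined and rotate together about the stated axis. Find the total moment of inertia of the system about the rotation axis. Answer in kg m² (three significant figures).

2.67

Point mass: I_cm = 0; centre at d = 0.34 m, so the parallel axis theorem gives I = 0 + (2)(0.34)² = 0.2312 kg m².
Point mass: I_cm = 0; centre at d = 0.44 m, so the parallel axis theorem gives I = 0 + (5)(0.44)² = 0.968 kg m².
Solid cylinder: I_cm = (1/2)MR² = (1/2)(2.7)(0.055)² = 0.0040838 kg m²; centre at d = 0.69 m, so the parallel axis theorem gives I = 0.0040838 + (2.7)(0.69)² = 1.2896 kg m².
Solid disk: I_cm = (1/2)MR² = (1/2)(0.64)(0.26)² = 0.021632 kg m²; centre at d = 0.5 m, so the parallel axis theorem gives I = 0.021632 + (0.64)(0.5)² = 0.18163 kg m².
Total I = 0.2312 + 0.968 + 1.2896 + 0.18163 = 2.6704 kg m².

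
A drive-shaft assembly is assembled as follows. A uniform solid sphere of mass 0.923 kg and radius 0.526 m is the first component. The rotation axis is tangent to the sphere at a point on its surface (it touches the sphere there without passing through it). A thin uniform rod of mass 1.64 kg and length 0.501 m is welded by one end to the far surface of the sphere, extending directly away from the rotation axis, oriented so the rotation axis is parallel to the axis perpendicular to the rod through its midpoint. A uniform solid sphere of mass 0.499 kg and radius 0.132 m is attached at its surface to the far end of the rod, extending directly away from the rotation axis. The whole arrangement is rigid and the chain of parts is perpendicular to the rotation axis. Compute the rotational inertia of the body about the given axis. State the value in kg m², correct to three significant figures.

4.59

Solid sphere: I_cm = (2/5)MR² = (2/5)(0.923)(0.526)² = 0.10215 kg m²; centre at d = 0.526 m, so the parallel axis theorem gives I = 0.10215 + (0.923)(0.526)² = 0.35752 kg m².
Thin rod: I_cm = (1/12)ML² = (1/12)(1.64)(0.501)² = 0.034303 kg m²; centre at d = 0.526 + 0.526 + 0.2505 = 1.3025 m, so the parallel axis theorem gives I = 0.034303 + (1.64)(1.3025)² = 2.8166 kg m².
Solid sphere: I_cm = (2/5)MR² = (2/5)(0.499)(0.132)² = 0.0034778 kg m²; centre at d = 0.526 + 0.526 + 0.2505 + 0.2505 + 0.132 = 1.685 m, so the parallel axis theorem gives I = 0.0034778 + (0.499)(1.685)² = 1.4203 kg m².
Total I = 0.35752 + 2.8166 + 1.4203 = 4.5943 kg m².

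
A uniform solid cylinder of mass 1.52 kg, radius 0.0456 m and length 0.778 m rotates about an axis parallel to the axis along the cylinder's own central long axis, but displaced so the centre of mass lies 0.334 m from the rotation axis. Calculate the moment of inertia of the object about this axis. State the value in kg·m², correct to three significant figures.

0.171

I_cm = (1/2)MR² = (1/2)(1.52)(0.0456)² = 0.0015803 kg·m²; centre at d = 0.334 m, so the parallel axis theorem gives I = 0.0015803 + (1.52)(0.334)² = 0.17115 kg·m².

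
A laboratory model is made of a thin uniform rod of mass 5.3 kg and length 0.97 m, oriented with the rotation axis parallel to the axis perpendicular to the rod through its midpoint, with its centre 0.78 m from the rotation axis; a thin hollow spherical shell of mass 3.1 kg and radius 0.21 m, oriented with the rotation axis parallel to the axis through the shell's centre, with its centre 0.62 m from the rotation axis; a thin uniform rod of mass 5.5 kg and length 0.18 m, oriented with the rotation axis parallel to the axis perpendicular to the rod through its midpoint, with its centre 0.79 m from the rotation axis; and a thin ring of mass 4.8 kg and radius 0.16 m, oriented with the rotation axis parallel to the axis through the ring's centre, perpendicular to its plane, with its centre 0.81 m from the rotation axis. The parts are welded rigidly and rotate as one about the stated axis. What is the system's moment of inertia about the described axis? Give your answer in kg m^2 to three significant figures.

11.6

Thin rod: I_cm = (1/12)ML² = (1/12)(5.3)(0.97)² = 0.41556 kg m^2; centre at d = 0.78 m, so I = I_cm + Md² gives I = 0.41556 + (5.3)(0.78)² = 3.6401 kg m^2.
Spherical shell: I_cm = (2/3)MR² = (2/3)(3.1)(0.21)² = 0.09114 kg m^2; centre at d = 0.62 m, so I = I_cm + Md² gives I = 0.09114 + (3.1)(0.62)² = 1.2828 kg m^2.
Thin rod: I_cm = (1/12)ML² = (1/12)(5.5)(0.18)² = 0.01485 kg m^2; centre at d = 0.79 m, so I = I_cm + Md² gives I = 0.01485 + (5.5)(0.79)² = 3.4474 kg m^2.
Thin ring: I_cm = MR² = (4.8)(0.16)² = 0.12288 kg m^2; centre at d = 0.81 m, so I = I_cm + Md² gives I = 0.12288 + (4.8)(0.81)² = 3.2722 kg m^2.
Total I = 3.6401 + 1.2828 + 3.4474 + 3.2722 = 11.642 kg m^2.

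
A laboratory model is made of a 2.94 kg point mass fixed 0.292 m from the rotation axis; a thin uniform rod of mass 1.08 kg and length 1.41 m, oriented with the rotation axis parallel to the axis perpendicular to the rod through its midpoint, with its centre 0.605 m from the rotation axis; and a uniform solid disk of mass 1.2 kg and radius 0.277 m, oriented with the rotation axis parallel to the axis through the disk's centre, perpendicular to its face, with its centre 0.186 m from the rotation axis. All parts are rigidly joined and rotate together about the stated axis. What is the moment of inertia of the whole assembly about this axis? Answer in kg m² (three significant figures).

Point mass: I_cm = 0; centre at d = 0.292 m, so I = I_cm + Md² gives I = 0 + (2.94)(0.292)² = 0.25068 kg m².
Thin rod: I_cm = (1/12)ML² = (1/12)(1.08)(1.41)² = 0.17893 kg m²; centre at d = 0.605 m, so I = I_cm + Md² gives I = 0.17893 + (1.08)(0.605)² = 0.57424 kg m².
Solid disk: I_cm = (1/2)MR² = (1/2)(1.2)(0.277)² = 0.046037 kg m²; centre at d = 0.186 m, so I = I_cm + Md² gives I = 0.046037 + (1.2)(0.186)² = 0.087553 kg m².
Total I = 0.25068 + 0.57424 + 0.087553 = 0.91246 kg m².

0.912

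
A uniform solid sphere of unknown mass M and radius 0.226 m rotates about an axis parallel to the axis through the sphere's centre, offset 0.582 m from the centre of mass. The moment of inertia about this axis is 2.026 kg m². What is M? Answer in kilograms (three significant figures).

5.64

I = I_cm + Md² = (2/5)MR² + Md² = M·[0.4·(0.226)² + (0.582)²] = M·0.35915.
So M = 2.026 / 0.35915 = 5.641 kg.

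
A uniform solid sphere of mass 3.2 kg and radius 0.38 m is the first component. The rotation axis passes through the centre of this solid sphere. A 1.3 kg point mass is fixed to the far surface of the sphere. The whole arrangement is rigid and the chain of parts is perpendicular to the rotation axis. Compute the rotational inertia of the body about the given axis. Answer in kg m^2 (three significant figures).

Solid sphere: I_cm = (2/5)MR² = (2/5)(3.2)(0.38)² = 0.18483 kg m^2; axis through the centre, so I = 0.18483 kg m^2.
Point mass: I_cm = 0; centre at d = 0.38 m, so the parallel axis theorem gives I = 0 + (1.3)(0.38)² = 0.18772 kg m^2.
Total I = 0.18483 + 0.18772 = 0.37255 kg m^2.

0.373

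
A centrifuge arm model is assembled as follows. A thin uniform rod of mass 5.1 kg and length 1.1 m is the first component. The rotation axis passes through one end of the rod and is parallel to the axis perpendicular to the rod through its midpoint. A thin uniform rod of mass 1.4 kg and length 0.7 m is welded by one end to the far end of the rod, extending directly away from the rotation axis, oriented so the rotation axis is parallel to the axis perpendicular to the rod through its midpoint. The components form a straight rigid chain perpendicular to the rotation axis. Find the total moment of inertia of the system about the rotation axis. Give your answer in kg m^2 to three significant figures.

5.06

Thin rod: I_cm = (1/12)ML² = (1/12)(5.1)(1.1)² = 0.51425 kg m^2; centre at d = 0.55 m, so the parallel axis theorem gives I = 0.51425 + (5.1)(0.55)² = 2.057 kg m^2.
Thin rod: I_cm = (1/12)ML² = (1/12)(1.4)(0.7)² = 0.057167 kg m^2; centre at d = 0.55 + 0.55 + 0.35 = 1.45 m, so the parallel axis theorem gives I = 0.057167 + (1.4)(1.45)² = 3.0007 kg m^2.
Total I = 2.057 + 3.0007 = 5.0577 kg m^2.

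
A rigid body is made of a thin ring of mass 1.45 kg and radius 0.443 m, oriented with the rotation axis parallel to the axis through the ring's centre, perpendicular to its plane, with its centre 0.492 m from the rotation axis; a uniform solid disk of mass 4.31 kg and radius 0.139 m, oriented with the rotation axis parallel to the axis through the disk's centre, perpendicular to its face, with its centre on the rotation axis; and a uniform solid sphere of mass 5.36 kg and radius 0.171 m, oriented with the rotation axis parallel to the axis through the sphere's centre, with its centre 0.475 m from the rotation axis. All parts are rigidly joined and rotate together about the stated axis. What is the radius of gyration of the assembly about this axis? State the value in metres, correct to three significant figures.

0.419

Thin ring: I_cm = MR² = (1.45)(0.443)² = 0.28456 kg m²; centre at d = 0.492 m, so I = I_cm + Md² gives I = 0.28456 + (1.45)(0.492)² = 0.63555 kg m².
Solid disk: I_cm = (1/2)MR² = (1/2)(4.31)(0.139)² = 0.041637 kg m²; axis through the centre, so I = 0.041637 kg m².
Solid sphere: I_cm = (2/5)MR² = (2/5)(5.36)(0.171)² = 0.062693 kg m²; centre at d = 0.475 m, so I = I_cm + Md² gives I = 0.062693 + (5.36)(0.475)² = 1.272 kg m².
Total I = 1.9492 kg m²; total mass M = 11.12 kg.
k = √(I/M) = √(1.9492/11.12) = 0.41868 m.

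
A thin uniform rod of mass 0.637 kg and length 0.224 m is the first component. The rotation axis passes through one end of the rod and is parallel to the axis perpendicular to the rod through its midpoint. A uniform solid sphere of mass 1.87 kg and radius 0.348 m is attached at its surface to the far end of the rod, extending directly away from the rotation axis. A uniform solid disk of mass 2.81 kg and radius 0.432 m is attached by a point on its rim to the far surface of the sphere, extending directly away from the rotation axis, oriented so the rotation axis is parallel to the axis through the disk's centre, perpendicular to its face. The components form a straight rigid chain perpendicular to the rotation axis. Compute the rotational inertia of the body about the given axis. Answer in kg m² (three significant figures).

Thin rod: I_cm = (1/12)ML² = (1/12)(0.637)(0.224)² = 0.0026635 kg m²; centre at d = 0.112 m, so the parallel axis theorem gives I = 0.0026635 + (0.637)(0.112)² = 0.010654 kg m².
Solid sphere: I_cm = (2/5)MR² = (2/5)(1.87)(0.348)² = 0.090586 kg m²; centre at d = 0.112 + 0.112 + 0.348 = 0.572 m, so the parallel axis theorem gives I = 0.090586 + (1.87)(0.572)² = 0.70242 kg m².
Solid disk: I_cm = (1/2)MR² = (1/2)(2.81)(0.432)² = 0.26221 kg m²; centre at d = 0.112 + 0.112 + 0.348 + 0.348 + 0.432 = 1.352 m, so the parallel axis theorem gives I = 0.26221 + (2.81)(1.352)² = 5.3986 kg m².
Total I = 0.010654 + 0.70242 + 5.3986 = 6.1117 kg m².

6.11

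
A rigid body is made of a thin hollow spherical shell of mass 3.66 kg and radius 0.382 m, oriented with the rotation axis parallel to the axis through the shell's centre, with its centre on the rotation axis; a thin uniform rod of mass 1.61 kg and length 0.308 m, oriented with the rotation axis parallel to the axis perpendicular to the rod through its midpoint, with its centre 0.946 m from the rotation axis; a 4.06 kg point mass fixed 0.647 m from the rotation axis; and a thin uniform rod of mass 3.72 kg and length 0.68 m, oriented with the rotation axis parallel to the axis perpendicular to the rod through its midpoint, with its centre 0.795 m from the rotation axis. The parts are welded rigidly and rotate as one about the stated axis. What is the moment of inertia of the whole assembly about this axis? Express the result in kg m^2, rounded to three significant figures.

Spherical shell: I_cm = (2/3)MR² = (2/3)(3.66)(0.382)² = 0.35605 kg m^2; axis through the centre, so I = 0.35605 kg m^2.
Thin rod: I_cm = (1/12)ML² = (1/12)(1.61)(0.308)² = 0.012728 kg m^2; centre at d = 0.946 m, so the parallel axis theorem gives I = 0.012728 + (1.61)(0.946)² = 1.4535 kg m^2.
Point mass: I_cm = 0; centre at d = 0.647 m, so the parallel axis theorem gives I = 0 + (4.06)(0.647)² = 1.6996 kg m^2.
Thin rod: I_cm = (1/12)ML² = (1/12)(3.72)(0.68)² = 0.14334 kg m^2; centre at d = 0.795 m, so the parallel axis theorem gives I = 0.14334 + (3.72)(0.795)² = 2.4945 kg m^2.
Total I = 0.35605 + 1.4535 + 1.6996 + 2.4945 = 6.0036 kg m^2.

6.00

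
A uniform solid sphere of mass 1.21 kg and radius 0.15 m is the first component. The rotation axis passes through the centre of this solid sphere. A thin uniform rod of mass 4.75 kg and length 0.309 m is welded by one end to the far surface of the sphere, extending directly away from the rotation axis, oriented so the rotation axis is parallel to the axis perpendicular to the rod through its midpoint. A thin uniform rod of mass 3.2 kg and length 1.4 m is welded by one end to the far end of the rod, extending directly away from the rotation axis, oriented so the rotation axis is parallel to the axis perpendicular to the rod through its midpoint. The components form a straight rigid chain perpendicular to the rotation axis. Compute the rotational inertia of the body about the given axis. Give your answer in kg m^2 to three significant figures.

5.31

Solid sphere: I_cm = (2/5)MR² = (2/5)(1.21)(0.15)² = 0.01089 kg m^2; axis through the centre, so I = 0.01089 kg m^2.
Thin rod: I_cm = (1/12)ML² = (1/12)(4.75)(0.309)² = 0.037795 kg m^2; centre at d = 0.15 + 0.1545 = 0.3045 m, so I = I_cm + Md² gives I = 0.037795 + (4.75)(0.3045)² = 0.47822 kg m^2.
Thin rod: I_cm = (1/12)ML² = (1/12)(3.2)(1.4)² = 0.52267 kg m^2; centre at d = 0.15 + 0.1545 + 0.1545 + 0.7 = 1.159 m, so I = I_cm + Md² gives I = 0.52267 + (3.2)(1.159)² = 4.8212 kg m^2.
Total I = 0.01089 + 0.47822 + 4.8212 = 5.3103 kg m^2.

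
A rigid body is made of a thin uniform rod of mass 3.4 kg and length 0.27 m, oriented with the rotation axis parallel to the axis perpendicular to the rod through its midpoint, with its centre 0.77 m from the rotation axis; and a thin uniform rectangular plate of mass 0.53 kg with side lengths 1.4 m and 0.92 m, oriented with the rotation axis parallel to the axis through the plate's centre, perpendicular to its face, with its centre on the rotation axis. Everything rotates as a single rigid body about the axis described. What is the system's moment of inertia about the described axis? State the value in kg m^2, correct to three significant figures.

2.16

Thin rod: I_cm = (1/12)ML² = (1/12)(3.4)(0.27)² = 0.020655 kg m^2; centre at d = 0.77 m, so I = I_cm + Md² gives I = 0.020655 + (3.4)(0.77)² = 2.0365 kg m^2.
Rectangular plate: I_cm = (1/12)M(a²+b²) = (1/12)(0.53)[(1.4)² + (0.92)²] = 0.12395 kg m^2; axis through the centre, so I = 0.12395 kg m^2.
Total I = 2.0365 + 0.12395 = 2.1605 kg m^2.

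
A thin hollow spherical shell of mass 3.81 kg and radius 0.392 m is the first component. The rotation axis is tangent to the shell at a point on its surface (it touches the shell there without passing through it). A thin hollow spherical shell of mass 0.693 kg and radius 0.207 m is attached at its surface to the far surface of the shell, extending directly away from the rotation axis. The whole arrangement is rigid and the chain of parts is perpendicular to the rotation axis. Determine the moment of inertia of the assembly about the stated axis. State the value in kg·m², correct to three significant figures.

Spherical shell: I_cm = (2/3)MR² = (2/3)(3.81)(0.392)² = 0.39031 kg·m²; centre at d = 0.392 m, so I = I_cm + Md² gives I = 0.39031 + (3.81)(0.392)² = 0.97577 kg·m².
Spherical shell: I_cm = (2/3)MR² = (2/3)(0.693)(0.207)² = 0.019796 kg·m²; centre at d = 0.392 + 0.392 + 0.207 = 0.991 m, so I = I_cm + Md² gives I = 0.019796 + (0.693)(0.991)² = 0.70038 kg·m².
Total I = 0.97577 + 0.70038 = 1.6761 kg·m².

1.68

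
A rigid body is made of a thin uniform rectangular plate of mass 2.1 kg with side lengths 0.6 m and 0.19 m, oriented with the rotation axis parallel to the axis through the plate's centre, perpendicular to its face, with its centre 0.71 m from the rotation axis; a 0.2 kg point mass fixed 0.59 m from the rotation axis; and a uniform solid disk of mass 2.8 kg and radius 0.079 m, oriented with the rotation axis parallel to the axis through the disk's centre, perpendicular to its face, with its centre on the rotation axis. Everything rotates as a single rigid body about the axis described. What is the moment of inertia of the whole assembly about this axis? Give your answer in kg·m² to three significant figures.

1.21

Rectangular plate: I_cm = (1/12)M(a²+b²) = (1/12)(2.1)[(0.6)² + (0.19)²] = 0.069317 kg·m²; centre at d = 0.71 m, so the parallel axis theorem gives I = 0.069317 + (2.1)(0.71)² = 1.1279 kg·m².
Point mass: I_cm = 0; centre at d = 0.59 m, so the parallel axis theorem gives I = 0 + (0.2)(0.59)² = 0.06962 kg·m².
Solid disk: I_cm = (1/2)MR² = (1/2)(2.8)(0.079)² = 0.0087374 kg·m²; axis through the centre, so I = 0.0087374 kg·m².
Total I = 1.1279 + 0.06962 + 0.0087374 = 1.2063 kg·m².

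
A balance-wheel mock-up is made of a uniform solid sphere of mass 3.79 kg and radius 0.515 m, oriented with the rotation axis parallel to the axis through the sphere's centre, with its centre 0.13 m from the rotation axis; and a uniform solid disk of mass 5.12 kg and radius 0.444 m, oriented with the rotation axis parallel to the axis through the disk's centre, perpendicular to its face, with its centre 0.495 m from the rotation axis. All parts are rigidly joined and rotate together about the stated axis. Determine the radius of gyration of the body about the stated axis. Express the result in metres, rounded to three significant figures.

0.500

Solid sphere: I_cm = (2/5)MR² = (2/5)(3.79)(0.515)² = 0.40208 kg m²; centre at d = 0.13 m, so I = I_cm + Md² gives I = 0.40208 + (3.79)(0.13)² = 0.46613 kg m².
Solid disk: I_cm = (1/2)MR² = (1/2)(5.12)(0.444)² = 0.50467 kg m²; centre at d = 0.495 m, so I = I_cm + Md² gives I = 0.50467 + (5.12)(0.495)² = 1.7592 kg m².
Total I = 2.2253 kg m²; total mass M = 8.91 kg.
k = √(I/M) = √(2.2253/8.91) = 0.49976 m.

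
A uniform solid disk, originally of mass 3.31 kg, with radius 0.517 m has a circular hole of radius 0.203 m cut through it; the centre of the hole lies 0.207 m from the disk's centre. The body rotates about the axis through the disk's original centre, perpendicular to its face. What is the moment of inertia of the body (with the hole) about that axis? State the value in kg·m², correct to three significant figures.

Unpierced body about its centre: I₀ = (1/2)MR² = (1/2)(3.31)(0.517)² = 0.44236 kg·m².
The removed disk has mass m = M·(r/R)² = (3.31)(0.203/0.517)² = 0.51032 kg (same uniform areal density).
Its moment of inertia about the rotation axis (parallel-axis theorem): I_hole = (1/2)mr² + md² = (1/2)(0.51032)(0.203)² + (0.51032)(0.207)² = 0.032381 kg·m².
Treating the hole as negative mass, I = I₀ − I_hole = 0.44236 − 0.032381 = 0.40998 kg·m².

0.410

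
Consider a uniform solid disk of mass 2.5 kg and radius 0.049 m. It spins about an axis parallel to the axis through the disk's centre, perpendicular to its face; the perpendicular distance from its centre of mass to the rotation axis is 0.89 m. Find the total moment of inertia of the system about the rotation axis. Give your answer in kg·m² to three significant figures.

1.98

I_cm = (1/2)MR² = (1/2)(2.5)(0.049)² = 0.0030013 kg·m²; centre at d = 0.89 m, so I = I_cm + Md² gives I = 0.0030013 + (2.5)(0.89)² = 1.9833 kg·m².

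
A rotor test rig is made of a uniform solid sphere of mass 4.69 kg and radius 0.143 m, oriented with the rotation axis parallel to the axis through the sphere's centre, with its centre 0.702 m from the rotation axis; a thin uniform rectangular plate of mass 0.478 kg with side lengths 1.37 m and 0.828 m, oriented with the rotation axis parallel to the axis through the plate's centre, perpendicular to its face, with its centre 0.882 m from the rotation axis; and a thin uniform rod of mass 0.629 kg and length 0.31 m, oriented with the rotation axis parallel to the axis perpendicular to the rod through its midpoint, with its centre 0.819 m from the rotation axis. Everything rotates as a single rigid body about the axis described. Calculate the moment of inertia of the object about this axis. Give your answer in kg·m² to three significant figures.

Solid sphere: I_cm = (2/5)MR² = (2/5)(4.69)(0.143)² = 0.038362 kg·m²; centre at d = 0.702 m, so I = I_cm + Md² gives I = 0.038362 + (4.69)(0.702)² = 2.3496 kg·m².
Rectangular plate: I_cm = (1/12)M(a²+b²) = (1/12)(0.478)[(1.37)² + (0.828)²] = 0.10207 kg·m²; centre at d = 0.882 m, so I = I_cm + Md² gives I = 0.10207 + (0.478)(0.882)² = 0.47392 kg·m².
Thin rod: I_cm = (1/12)ML² = (1/12)(0.629)(0.31)² = 0.0050372 kg·m²; centre at d = 0.819 m, so I = I_cm + Md² gives I = 0.0050372 + (0.629)(0.819)² = 0.42695 kg·m².
Total I = 2.3496 + 0.47392 + 0.42695 = 3.2505 kg·m².

3.25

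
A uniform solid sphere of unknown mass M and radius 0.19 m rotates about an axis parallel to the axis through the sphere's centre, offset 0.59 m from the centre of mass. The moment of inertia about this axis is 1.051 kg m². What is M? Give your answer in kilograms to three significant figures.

I = I_cm + Md² = (2/5)MR² + Md² = M·[0.4·(0.19)² + (0.59)²] = M·0.36254.
So M = 1.051 / 0.36254 = 2.899 kg.

2.90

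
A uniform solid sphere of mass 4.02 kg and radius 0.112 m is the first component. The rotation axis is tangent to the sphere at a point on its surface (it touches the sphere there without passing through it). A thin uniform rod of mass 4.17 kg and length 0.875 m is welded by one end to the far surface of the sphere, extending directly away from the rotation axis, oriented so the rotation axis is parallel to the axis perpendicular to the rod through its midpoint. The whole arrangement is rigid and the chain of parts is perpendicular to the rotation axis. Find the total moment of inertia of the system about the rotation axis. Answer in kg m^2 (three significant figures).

Solid sphere: I_cm = (2/5)MR² = (2/5)(4.02)(0.112)² = 0.020171 kg m^2; centre at d = 0.112 m, so the parallel axis theorem gives I = 0.020171 + (4.02)(0.112)² = 0.070598 kg m^2.
Thin rod: I_cm = (1/12)ML² = (1/12)(4.17)(0.875)² = 0.26605 kg m^2; centre at d = 0.112 + 0.112 + 0.4375 = 0.6615 m, so the parallel axis theorem gives I = 0.26605 + (4.17)(0.6615)² = 2.0908 kg m^2.
Total I = 0.070598 + 2.0908 = 2.1614 kg m^2.

2.16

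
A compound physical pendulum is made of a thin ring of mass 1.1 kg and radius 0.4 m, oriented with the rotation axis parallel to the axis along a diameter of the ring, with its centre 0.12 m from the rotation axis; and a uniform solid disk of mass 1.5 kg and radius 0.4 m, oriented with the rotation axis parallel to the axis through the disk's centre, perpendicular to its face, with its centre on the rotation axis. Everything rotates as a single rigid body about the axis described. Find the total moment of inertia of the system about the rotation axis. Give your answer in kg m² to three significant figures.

Thin ring: I_cm = (1/2)MR² = (1/2)(1.1)(0.4)² = 0.088 kg m²; centre at d = 0.12 m, so I = I_cm + Md² gives I = 0.088 + (1.1)(0.12)² = 0.10384 kg m².
Solid disk: I_cm = (1/2)MR² = (1/2)(1.5)(0.4)² = 0.12 kg m²; axis through the centre, so I = 0.12 kg m².
Total I = 0.10384 + 0.12 = 0.22384 kg m².

0.224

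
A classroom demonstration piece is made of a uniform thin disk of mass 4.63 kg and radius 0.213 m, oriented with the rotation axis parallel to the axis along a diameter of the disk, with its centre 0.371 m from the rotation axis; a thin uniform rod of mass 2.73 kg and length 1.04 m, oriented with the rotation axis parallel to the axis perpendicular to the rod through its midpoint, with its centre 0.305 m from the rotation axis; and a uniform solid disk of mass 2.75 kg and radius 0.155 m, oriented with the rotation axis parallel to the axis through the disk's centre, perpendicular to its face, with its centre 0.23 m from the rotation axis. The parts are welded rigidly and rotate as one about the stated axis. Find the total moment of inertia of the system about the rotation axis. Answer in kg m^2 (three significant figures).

1.37

Thin disk: I_cm = (1/4)MR² = (1/4)(4.63)(0.213)² = 0.052515 kg m^2; centre at d = 0.371 m, so I = I_cm + Md² gives I = 0.052515 + (4.63)(0.371)² = 0.68979 kg m^2.
Thin rod: I_cm = (1/12)ML² = (1/12)(2.73)(1.04)² = 0.24606 kg m^2; centre at d = 0.305 m, so I = I_cm + Md² gives I = 0.24606 + (2.73)(0.305)² = 0.50002 kg m^2.
Solid disk: I_cm = (1/2)MR² = (1/2)(2.75)(0.155)² = 0.033034 kg m^2; centre at d = 0.23 m, so I = I_cm + Md² gives I = 0.033034 + (2.75)(0.23)² = 0.17851 kg m^2.
Total I = 0.68979 + 0.50002 + 0.17851 = 1.3683 kg m^2.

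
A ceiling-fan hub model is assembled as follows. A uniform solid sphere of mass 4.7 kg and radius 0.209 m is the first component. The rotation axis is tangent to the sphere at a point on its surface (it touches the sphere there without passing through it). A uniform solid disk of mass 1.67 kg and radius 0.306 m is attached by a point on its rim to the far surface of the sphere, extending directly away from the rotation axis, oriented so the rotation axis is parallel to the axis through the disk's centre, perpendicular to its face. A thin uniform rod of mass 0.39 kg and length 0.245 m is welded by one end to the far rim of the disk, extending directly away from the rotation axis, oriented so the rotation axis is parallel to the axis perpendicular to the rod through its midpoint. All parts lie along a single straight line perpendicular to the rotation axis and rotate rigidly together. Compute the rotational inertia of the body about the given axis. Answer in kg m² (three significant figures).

1.76

Solid sphere: I_cm = (2/5)MR² = (2/5)(4.7)(0.209)² = 0.08212 kg m²; centre at d = 0.209 m, so the parallel axis theorem gives I = 0.08212 + (4.7)(0.209)² = 0.28742 kg m².
Solid disk: I_cm = (1/2)MR² = (1/2)(1.67)(0.306)² = 0.078186 kg m²; centre at d = 0.209 + 0.209 + 0.306 = 0.724 m, so the parallel axis theorem gives I = 0.078186 + (1.67)(0.724)² = 0.95356 kg m².
Thin rod: I_cm = (1/12)ML² = (1/12)(0.39)(0.245)² = 0.0019508 kg m²; centre at d = 0.209 + 0.209 + 0.306 + 0.306 + 0.1225 = 1.1525 m, so the parallel axis theorem gives I = 0.0019508 + (0.39)(1.1525)² = 0.51997 kg m².
Total I = 0.28742 + 0.95356 + 0.51997 = 1.761 kg m².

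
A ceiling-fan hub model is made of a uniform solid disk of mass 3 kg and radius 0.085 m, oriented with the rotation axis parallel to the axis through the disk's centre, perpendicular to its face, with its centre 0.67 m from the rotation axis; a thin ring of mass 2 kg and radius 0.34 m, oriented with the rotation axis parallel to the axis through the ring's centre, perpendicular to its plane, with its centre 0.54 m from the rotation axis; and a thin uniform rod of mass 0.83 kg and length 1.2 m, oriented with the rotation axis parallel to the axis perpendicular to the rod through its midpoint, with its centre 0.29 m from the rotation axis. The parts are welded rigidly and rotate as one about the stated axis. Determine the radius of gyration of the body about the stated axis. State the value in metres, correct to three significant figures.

0.634

Solid disk: I_cm = (1/2)MR² = (1/2)(3)(0.085)² = 0.010838 kg m^2; centre at d = 0.67 m, so I = I_cm + Md² gives I = 0.010838 + (3)(0.67)² = 1.3575 kg m^2.
Thin ring: I_cm = MR² = (2)(0.34)² = 0.2312 kg m^2; centre at d = 0.54 m, so I = I_cm + Md² gives I = 0.2312 + (2)(0.54)² = 0.8144 kg m^2.
Thin rod: I_cm = (1/12)ML² = (1/12)(0.83)(1.2)² = 0.0996 kg m^2; centre at d = 0.29 m, so I = I_cm + Md² gives I = 0.0996 + (0.83)(0.29)² = 0.1694 kg m^2.
Total I = 2.3413 kg m^2; total mass M = 5.83 kg.
k = √(I/M) = √(2.3413/5.83) = 0.63372 m.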